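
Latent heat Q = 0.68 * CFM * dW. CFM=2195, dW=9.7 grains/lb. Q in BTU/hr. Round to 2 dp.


Q = 0.68 * 2195 * 9.7 = 14478.22 BTU/hr

14478.22 BTU/hr


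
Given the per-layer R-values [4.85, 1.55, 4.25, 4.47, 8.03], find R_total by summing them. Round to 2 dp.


R_total = 4.85 + 1.55 + 4.25 + 4.47 + 8.03 = 23.15

23.15


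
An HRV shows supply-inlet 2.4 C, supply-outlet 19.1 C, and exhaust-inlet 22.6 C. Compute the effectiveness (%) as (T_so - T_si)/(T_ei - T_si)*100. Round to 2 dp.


eff = (19.1-2.4)/(22.6-2.4)*100 = 82.67 %

82.67 %


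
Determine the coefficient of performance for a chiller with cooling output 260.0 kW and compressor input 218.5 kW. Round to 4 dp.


COP = 260.0 / 218.5 = 1.1899

1.1899


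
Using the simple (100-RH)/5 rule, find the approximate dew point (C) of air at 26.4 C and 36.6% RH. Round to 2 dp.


Td = 26.4 - (100-36.6)/5 = 13.72 C

13.72 C


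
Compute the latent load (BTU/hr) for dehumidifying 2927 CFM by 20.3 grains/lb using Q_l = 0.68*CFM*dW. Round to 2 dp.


Q = 0.68 * 2927 * 20.3 = 40404.31 BTU/hr

40404.31 BTU/hr


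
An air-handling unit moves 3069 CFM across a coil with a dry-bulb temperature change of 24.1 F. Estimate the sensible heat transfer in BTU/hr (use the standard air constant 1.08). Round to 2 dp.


Q = 1.08 * 3069 * 24.1 = 79879.93 BTU/hr

79879.93 BTU/hr


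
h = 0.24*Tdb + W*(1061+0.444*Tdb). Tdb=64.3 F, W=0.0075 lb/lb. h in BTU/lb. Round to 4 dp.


h = 0.24*64.3 + 0.0075*(1061+0.444*64.3) = 23.6036 BTU/lb

23.6036 BTU/lb


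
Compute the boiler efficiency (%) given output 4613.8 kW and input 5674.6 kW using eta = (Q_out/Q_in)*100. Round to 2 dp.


eta = (4613.8/5674.6)*100 = 81.31 %

81.31 %


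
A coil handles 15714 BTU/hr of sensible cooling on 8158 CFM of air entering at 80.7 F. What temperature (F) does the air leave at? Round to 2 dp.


dT = 15714/(1.08*8158) = 1.7835
T_leave = 80.7 - 1.7835 = 78.92 F

78.92 F


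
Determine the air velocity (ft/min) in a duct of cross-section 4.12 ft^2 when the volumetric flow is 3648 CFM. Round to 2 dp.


V = 3648 / 4.12 = 885.44 ft/min

885.44 ft/min


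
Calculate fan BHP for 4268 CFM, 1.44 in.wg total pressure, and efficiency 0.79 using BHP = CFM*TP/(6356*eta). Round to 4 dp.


BHP = 4268 * 1.44 / (6356 * 0.79) = 1.2240 hp

1.2240 hp


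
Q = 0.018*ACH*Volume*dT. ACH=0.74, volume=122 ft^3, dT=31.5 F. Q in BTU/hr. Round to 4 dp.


Q = 0.018 * 0.74 * 122 * 31.5 = 51.1888 BTU/hr

51.1888 BTU/hr


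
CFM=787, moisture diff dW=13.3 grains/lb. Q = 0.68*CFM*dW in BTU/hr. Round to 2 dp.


Q = 0.68 * 787 * 13.3 = 7117.63 BTU/hr

7117.63 BTU/hr


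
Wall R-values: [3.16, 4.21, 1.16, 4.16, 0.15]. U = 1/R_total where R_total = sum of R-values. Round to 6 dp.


R_total = 3.16 + 4.21 + 1.16 + 4.16 + 0.15 = 12.84
U = 1/12.84 = 0.077882

0.077882


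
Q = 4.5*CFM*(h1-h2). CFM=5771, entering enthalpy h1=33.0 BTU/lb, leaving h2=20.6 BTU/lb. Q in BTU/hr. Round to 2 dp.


Q = 4.5 * 5771 * (33.0 - 20.6) = 322021.80 BTU/hr

322021.80 BTU/hr


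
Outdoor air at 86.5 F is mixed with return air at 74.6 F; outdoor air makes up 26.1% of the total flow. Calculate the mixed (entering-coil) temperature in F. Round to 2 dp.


T_mix = 74.6 + (26.1/100)*(86.5-74.6) = 77.71 F

77.71 F


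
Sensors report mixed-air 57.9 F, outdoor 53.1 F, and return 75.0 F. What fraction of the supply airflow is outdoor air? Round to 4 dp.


frac = (57.9 - 75.0) / (53.1 - 75.0) = 0.7808

0.7808


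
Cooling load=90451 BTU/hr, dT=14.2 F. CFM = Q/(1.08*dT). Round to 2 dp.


CFM = 90451 / (1.08 * 14.2) = 5897.95

5897.95 CFM


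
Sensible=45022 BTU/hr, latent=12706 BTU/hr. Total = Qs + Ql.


Qt = 45022 + 12706 = 57728 BTU/hr

57728 BTU/hr


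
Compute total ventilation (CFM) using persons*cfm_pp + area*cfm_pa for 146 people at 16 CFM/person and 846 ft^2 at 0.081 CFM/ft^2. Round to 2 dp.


Total = 146*16 + 846*0.081 = 2404.53 CFM

2404.53 CFM


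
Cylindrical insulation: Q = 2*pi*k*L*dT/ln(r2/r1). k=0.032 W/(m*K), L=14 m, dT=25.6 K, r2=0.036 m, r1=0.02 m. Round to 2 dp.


Q = 2*pi*0.032*14*25.6/ln(0.036/0.02) = 122.60 W

122.60 W


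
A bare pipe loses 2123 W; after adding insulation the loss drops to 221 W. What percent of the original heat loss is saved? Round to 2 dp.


Savings = ((2123-221)/2123)*100 = 89.59 %

89.59 %


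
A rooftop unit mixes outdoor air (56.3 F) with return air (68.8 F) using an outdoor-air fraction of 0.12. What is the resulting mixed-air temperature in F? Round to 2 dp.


T_mix = 0.12*56.3 + 0.88*68.8 = 67.30 F

67.30 F


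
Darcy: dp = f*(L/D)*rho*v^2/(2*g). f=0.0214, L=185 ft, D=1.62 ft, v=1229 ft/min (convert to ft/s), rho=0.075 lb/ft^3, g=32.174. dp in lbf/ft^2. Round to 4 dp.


v_fps = 1229/60 = 20.4833 ft/s
dp = 0.0214*(185/1.62)*0.075*20.4833^2/(2*32.174) = 1.1951 lbf/ft^2

1.1951 lbf/ft^2


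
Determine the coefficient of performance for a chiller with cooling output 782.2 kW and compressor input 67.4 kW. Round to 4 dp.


COP = 782.2 / 67.4 = 11.6053

11.6053


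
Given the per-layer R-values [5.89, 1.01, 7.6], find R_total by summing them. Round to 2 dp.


R_total = 5.89 + 1.01 + 7.6 = 14.50

14.50


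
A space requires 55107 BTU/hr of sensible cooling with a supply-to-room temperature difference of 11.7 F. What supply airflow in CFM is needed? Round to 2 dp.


CFM = 55107 / (1.08 * 11.7) = 4361.11

4361.11 CFM


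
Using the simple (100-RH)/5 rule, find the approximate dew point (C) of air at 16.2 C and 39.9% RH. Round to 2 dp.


Td = 16.2 - (100-39.9)/5 = 4.18 C

4.18 C


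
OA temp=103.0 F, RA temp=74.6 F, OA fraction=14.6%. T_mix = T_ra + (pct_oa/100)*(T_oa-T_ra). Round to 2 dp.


T_mix = 74.6 + (14.6/100)*(103.0-74.6) = 78.75 F

78.75 F


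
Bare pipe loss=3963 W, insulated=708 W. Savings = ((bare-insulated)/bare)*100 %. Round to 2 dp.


Savings = ((3963-708)/3963)*100 = 82.13 %

82.13 %


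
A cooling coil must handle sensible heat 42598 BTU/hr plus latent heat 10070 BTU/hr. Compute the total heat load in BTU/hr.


Qt = 42598 + 10070 = 52668 BTU/hr

52668 BTU/hr


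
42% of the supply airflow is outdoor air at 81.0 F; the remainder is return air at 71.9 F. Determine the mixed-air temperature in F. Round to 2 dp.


T_mix = 0.42*81.0 + 0.58*71.9 = 75.72 F

75.72 F


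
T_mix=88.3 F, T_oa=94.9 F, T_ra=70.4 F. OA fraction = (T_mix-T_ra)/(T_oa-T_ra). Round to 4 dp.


frac = (88.3 - 70.4) / (94.9 - 70.4) = 0.7306

0.7306


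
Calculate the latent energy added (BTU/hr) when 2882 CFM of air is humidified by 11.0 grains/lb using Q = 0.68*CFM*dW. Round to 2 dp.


Q = 0.68 * 2882 * 11.0 = 21557.36 BTU/hr

21557.36 BTU/hr


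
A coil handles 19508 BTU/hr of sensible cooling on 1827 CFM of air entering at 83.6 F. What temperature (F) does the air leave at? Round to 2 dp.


dT = 19508/(1.08*1827) = 9.8867
T_leave = 83.6 - 9.8867 = 73.71 F

73.71 F


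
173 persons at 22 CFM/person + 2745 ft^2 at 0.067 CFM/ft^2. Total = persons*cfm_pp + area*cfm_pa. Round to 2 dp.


Total = 173*22 + 2745*0.067 = 3989.92 CFM

3989.92 CFM


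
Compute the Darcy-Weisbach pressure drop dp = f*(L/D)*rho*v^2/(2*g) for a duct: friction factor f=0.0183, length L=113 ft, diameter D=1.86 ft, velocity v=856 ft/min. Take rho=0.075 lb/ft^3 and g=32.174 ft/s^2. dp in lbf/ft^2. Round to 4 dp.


v_fps = 856/60 = 14.2667 ft/s
dp = 0.0183*(113/1.86)*0.075*14.2667^2/(2*32.174) = 0.2637 lbf/ft^2

0.2637 lbf/ft^2


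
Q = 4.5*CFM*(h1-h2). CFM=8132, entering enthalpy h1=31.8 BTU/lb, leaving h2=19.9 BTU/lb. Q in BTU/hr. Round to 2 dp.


Q = 4.5 * 8132 * (31.8 - 19.9) = 435468.60 BTU/hr

435468.60 BTU/hr


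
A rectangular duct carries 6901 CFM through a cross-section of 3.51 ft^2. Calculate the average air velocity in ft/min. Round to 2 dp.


V = 6901 / 3.51 = 1966.10 ft/min

1966.10 ft/min


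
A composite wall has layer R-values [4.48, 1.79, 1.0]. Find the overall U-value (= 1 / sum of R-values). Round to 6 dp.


R_total = 4.48 + 1.79 + 1.0 = 7.27
U = 1/7.27 = 0.137552

0.137552


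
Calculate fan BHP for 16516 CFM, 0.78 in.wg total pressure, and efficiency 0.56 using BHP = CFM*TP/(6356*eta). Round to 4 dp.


BHP = 16516 * 0.78 / (6356 * 0.56) = 3.6193 hp

3.6193 hp


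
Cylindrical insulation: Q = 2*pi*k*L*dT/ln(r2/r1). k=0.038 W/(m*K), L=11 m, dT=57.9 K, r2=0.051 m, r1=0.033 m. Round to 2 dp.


Q = 2*pi*0.038*11*57.9/ln(0.051/0.033) = 349.32 W

349.32 W


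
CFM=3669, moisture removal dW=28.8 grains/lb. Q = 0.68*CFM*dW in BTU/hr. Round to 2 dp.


Q = 0.68 * 3669 * 28.8 = 71853.70 BTU/hr

71853.70 BTU/hr


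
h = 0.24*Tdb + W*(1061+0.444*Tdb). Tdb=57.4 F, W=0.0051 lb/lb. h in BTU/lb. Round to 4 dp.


h = 0.24*57.4 + 0.0051*(1061+0.444*57.4) = 19.3171 BTU/lb

19.3171 BTU/lb


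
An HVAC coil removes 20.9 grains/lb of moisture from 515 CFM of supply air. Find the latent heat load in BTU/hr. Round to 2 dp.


Q = 0.68 * 515 * 20.9 = 7319.18 BTU/hr

7319.18 BTU/hr


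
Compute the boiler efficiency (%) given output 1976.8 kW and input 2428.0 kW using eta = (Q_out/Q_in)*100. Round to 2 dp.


eta = (1976.8/2428.0)*100 = 81.42 %

81.42 %


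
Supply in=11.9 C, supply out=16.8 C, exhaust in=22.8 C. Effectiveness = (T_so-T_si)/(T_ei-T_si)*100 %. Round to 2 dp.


eff = (16.8-11.9)/(22.8-11.9)*100 = 44.95 %

44.95 %


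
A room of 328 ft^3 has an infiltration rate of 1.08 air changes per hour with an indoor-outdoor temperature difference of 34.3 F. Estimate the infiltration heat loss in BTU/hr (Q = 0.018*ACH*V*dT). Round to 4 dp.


Q = 0.018 * 1.08 * 328 * 34.3 = 218.7078 BTU/hr

218.7078 BTU/hr


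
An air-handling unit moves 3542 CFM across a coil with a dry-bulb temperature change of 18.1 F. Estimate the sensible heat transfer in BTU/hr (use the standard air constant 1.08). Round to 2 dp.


Q = 1.08 * 3542 * 18.1 = 69239.02 BTU/hr

69239.02 BTU/hr


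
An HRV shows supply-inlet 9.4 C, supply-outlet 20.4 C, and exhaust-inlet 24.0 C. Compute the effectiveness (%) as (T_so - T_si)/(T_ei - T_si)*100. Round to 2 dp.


eff = (20.4-9.4)/(24.0-9.4)*100 = 75.34 %

75.34 %


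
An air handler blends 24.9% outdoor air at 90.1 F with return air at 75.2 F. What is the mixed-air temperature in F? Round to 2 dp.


T_mix = 75.2 + (24.9/100)*(90.1-75.2) = 78.91 F

78.91 F


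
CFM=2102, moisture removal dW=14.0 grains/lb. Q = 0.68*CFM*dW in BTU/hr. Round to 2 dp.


Q = 0.68 * 2102 * 14.0 = 20011.04 BTU/hr

20011.04 BTU/hr


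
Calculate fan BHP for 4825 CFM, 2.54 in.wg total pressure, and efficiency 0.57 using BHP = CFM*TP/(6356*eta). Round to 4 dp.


BHP = 4825 * 2.54 / (6356 * 0.57) = 3.3828 hp

3.3828 hp


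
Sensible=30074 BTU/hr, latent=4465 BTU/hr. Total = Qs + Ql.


Qt = 30074 + 4465 = 34539 BTU/hr

34539 BTU/hr


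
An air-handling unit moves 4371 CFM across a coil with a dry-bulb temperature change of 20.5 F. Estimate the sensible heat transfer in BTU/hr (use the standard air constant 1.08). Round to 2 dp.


Q = 1.08 * 4371 * 20.5 = 96773.94 BTU/hr

96773.94 BTU/hr


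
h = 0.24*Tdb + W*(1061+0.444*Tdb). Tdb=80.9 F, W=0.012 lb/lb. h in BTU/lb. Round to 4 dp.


h = 0.24*80.9 + 0.012*(1061+0.444*80.9) = 32.5790 BTU/lb

32.5790 BTU/lb


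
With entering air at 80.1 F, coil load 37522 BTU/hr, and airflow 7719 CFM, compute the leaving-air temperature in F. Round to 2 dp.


dT = 37522/(1.08*7719) = 4.5009
T_leave = 80.1 - 4.5009 = 75.60 F

75.60 F


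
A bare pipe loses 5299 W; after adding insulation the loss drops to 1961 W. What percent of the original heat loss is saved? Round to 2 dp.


Savings = ((5299-1961)/5299)*100 = 62.99 %

62.99 %


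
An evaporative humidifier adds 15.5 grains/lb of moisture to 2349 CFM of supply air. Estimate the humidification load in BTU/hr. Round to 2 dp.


Q = 0.68 * 2349 * 15.5 = 24758.46 BTU/hr

24758.46 BTU/hr


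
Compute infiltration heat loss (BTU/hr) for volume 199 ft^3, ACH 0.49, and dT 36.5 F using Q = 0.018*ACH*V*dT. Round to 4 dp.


Q = 0.018 * 0.49 * 199 * 36.5 = 64.0641 BTU/hr

64.0641 BTU/hr


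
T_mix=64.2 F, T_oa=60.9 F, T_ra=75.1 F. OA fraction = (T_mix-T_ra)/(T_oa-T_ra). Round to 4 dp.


frac = (64.2 - 75.1) / (60.9 - 75.1) = 0.7676

0.7676


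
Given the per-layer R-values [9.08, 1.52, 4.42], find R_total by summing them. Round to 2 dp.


R_total = 9.08 + 1.52 + 4.42 = 15.02

15.02


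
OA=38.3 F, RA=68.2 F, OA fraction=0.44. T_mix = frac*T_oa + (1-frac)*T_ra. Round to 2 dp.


T_mix = 0.44*38.3 + 0.56*68.2 = 55.04 F

55.04 F


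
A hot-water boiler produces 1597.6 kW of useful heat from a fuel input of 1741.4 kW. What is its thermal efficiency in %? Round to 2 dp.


eta = (1597.6/1741.4)*100 = 91.74 %

91.74 %


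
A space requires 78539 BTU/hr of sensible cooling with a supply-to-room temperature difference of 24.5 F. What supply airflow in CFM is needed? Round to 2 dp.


CFM = 78539 / (1.08 * 24.5) = 2968.22

2968.22 CFM


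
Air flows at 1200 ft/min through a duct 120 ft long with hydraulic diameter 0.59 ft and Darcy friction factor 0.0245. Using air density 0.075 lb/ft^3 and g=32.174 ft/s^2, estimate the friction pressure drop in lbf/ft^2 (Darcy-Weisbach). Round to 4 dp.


v_fps = 1200/60 = 20.0 ft/s
dp = 0.0245*(120/0.59)*0.075*20.0^2/(2*32.174) = 2.3232 lbf/ft^2

2.3232 lbf/ft^2


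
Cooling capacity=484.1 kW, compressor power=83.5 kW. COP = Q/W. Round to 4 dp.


COP = 484.1 / 83.5 = 5.7976

5.7976


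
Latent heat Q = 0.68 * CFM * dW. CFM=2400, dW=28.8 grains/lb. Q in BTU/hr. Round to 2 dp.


Q = 0.68 * 2400 * 28.8 = 47001.60 BTU/hr

47001.60 BTU/hr


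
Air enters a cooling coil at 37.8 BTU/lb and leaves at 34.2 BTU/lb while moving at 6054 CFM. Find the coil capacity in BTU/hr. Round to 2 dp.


Q = 4.5 * 6054 * (37.8 - 34.2) = 98074.80 BTU/hr

98074.80 BTU/hr


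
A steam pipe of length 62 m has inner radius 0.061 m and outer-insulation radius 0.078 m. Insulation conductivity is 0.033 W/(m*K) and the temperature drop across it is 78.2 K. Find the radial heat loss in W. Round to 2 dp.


Q = 2*pi*0.033*62*78.2/ln(0.078/0.061) = 4089.30 W

4089.30 W


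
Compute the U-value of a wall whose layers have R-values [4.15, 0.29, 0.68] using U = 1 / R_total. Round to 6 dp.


R_total = 4.15 + 0.29 + 0.68 = 5.12
U = 1/5.12 = 0.195313

0.195313


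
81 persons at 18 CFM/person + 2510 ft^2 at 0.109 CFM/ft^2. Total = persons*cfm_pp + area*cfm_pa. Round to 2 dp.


Total = 81*18 + 2510*0.109 = 1731.59 CFM

1731.59 CFM


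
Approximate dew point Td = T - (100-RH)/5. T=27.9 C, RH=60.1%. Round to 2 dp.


Td = 27.9 - (100-60.1)/5 = 19.92 C

19.92 C


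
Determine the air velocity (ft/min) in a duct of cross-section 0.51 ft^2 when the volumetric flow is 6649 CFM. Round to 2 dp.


V = 6649 / 0.51 = 13037.25 ft/min

13037.25 ft/min


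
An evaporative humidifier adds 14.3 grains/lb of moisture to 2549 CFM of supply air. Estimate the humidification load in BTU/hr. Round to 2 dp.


Q = 0.68 * 2549 * 14.3 = 24786.48 BTU/hr

24786.48 BTU/hr


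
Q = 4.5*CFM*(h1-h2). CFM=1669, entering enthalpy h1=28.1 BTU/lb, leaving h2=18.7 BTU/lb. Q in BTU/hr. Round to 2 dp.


Q = 4.5 * 1669 * (28.1 - 18.7) = 70598.70 BTU/hr

70598.70 BTU/hr


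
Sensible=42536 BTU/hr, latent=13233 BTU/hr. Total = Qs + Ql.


Qt = 42536 + 13233 = 55769 BTU/hr

55769 BTU/hr


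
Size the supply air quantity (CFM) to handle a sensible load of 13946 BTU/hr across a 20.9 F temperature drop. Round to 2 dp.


CFM = 13946 / (1.08 * 20.9) = 617.85

617.85 CFM


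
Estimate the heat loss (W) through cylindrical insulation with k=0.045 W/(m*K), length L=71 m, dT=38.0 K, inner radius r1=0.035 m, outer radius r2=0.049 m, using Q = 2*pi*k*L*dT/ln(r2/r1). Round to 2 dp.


Q = 2*pi*0.045*71*38.0/ln(0.049/0.035) = 2267.18 W

2267.18 W


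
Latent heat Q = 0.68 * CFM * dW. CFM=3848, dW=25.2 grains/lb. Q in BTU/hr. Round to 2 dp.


Q = 0.68 * 3848 * 25.2 = 65939.33 BTU/hr

65939.33 BTU/hr


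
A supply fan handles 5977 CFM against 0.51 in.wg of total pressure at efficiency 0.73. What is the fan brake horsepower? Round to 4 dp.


BHP = 5977 * 0.51 / (6356 * 0.73) = 0.6570 hp

0.6570 hp


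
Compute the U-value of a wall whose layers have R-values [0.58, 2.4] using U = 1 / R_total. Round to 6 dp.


R_total = 0.58 + 2.4 = 2.98
U = 1/2.98 = 0.335570

0.335570


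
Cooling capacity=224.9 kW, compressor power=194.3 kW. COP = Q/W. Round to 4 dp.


COP = 224.9 / 194.3 = 1.1575

1.1575


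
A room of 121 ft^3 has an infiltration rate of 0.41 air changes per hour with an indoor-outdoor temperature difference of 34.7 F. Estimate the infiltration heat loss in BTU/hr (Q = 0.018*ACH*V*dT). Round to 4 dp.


Q = 0.018 * 0.41 * 121 * 34.7 = 30.9864 BTU/hr

30.9864 BTU/hr


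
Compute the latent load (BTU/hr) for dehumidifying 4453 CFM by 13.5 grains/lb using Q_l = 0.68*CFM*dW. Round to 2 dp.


Q = 0.68 * 4453 * 13.5 = 40878.54 BTU/hr

40878.54 BTU/hr


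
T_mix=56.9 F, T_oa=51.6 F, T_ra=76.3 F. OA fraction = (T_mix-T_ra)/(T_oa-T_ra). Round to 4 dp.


frac = (56.9 - 76.3) / (51.6 - 76.3) = 0.7854

0.7854


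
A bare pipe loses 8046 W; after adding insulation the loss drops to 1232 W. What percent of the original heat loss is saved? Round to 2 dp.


Savings = ((8046-1232)/8046)*100 = 84.69 %

84.69 %


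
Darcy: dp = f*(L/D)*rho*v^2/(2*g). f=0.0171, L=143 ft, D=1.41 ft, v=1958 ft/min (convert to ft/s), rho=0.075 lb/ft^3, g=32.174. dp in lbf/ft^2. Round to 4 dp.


v_fps = 1958/60 = 32.6333 ft/s
dp = 0.0171*(143/1.41)*0.075*32.6333^2/(2*32.174) = 2.1526 lbf/ft^2

2.1526 lbf/ft^2


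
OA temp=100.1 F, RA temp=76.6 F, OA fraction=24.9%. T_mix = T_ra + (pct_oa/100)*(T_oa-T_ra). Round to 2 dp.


T_mix = 76.6 + (24.9/100)*(100.1-76.6) = 82.45 F

82.45 F


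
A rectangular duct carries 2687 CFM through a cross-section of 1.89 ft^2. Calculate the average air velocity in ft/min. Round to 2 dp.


V = 2687 / 1.89 = 1421.69 ft/min

1421.69 ft/min


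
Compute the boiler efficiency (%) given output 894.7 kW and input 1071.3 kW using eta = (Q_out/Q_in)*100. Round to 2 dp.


eta = (894.7/1071.3)*100 = 83.52 %

83.52 %


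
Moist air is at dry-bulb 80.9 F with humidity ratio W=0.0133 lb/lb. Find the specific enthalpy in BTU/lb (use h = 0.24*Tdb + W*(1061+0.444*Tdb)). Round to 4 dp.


h = 0.24*80.9 + 0.0133*(1061+0.444*80.9) = 34.0050 BTU/lb

34.0050 BTU/lb


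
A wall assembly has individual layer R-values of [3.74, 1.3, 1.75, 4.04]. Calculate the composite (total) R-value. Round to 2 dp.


R_total = 3.74 + 1.3 + 1.75 + 4.04 = 10.83

10.83


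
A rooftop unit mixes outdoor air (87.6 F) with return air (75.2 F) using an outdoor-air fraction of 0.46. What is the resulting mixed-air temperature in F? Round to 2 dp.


T_mix = 0.46*87.6 + 0.54*75.2 = 80.90 F

80.90 F


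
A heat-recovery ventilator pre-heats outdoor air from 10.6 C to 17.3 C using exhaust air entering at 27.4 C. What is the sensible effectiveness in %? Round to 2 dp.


eff = (17.3-10.6)/(27.4-10.6)*100 = 39.88 %

39.88 %


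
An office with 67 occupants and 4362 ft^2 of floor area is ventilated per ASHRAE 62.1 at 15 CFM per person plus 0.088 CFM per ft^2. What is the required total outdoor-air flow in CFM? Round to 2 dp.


Total = 67*15 + 4362*0.088 = 1388.86 CFM

1388.86 CFM


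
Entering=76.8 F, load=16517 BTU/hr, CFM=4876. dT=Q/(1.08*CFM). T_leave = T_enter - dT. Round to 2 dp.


dT = 16517/(1.08*4876) = 3.1365
T_leave = 76.8 - 3.1365 = 73.66 F

73.66 F


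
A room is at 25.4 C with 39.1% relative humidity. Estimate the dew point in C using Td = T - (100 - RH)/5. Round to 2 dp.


Td = 25.4 - (100-39.1)/5 = 13.22 C

13.22 C


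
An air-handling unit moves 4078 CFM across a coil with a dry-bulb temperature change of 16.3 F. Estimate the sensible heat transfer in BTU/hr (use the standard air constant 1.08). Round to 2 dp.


Q = 1.08 * 4078 * 16.3 = 71789.11 BTU/hr

71789.11 BTU/hr


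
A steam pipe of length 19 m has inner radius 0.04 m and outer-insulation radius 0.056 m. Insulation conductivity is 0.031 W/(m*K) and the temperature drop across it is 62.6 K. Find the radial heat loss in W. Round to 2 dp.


Q = 2*pi*0.031*19*62.6/ln(0.056/0.04) = 688.53 W

688.53 W


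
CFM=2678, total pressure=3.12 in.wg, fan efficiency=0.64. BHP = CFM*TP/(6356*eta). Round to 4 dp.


BHP = 2678 * 3.12 / (6356 * 0.64) = 2.0540 hp

2.0540 hp


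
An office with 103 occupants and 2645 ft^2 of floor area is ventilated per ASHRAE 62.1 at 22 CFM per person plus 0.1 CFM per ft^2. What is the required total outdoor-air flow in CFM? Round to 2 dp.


Total = 103*22 + 2645*0.1 = 2530.50 CFM

2530.50 CFM


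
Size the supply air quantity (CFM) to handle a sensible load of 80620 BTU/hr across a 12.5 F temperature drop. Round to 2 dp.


CFM = 80620 / (1.08 * 12.5) = 5971.85

5971.85 CFM


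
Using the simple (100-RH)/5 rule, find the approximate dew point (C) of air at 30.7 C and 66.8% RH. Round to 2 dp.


Td = 30.7 - (100-66.8)/5 = 24.06 C

24.06 C


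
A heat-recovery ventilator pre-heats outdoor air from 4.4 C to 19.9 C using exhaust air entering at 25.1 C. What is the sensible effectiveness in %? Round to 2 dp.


eff = (19.9-4.4)/(25.1-4.4)*100 = 74.88 %

74.88 %


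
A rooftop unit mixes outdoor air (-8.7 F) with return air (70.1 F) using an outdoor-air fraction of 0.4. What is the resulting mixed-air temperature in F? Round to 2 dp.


T_mix = 0.4*(-8.7) + 0.6*70.1 = 38.58 F

38.58 F


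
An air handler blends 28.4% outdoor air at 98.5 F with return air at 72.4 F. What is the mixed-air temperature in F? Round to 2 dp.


T_mix = 72.4 + (28.4/100)*(98.5-72.4) = 79.81 F

79.81 F


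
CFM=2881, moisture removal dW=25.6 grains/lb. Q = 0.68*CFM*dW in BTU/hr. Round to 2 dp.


Q = 0.68 * 2881 * 25.6 = 50152.45 BTU/hr

50152.45 BTU/hr


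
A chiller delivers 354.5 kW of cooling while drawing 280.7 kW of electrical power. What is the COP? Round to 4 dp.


COP = 354.5 / 280.7 = 1.2629

1.2629


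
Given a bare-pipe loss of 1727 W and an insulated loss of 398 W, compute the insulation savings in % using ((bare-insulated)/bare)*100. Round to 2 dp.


Savings = ((1727-398)/1727)*100 = 76.95 %

76.95 %


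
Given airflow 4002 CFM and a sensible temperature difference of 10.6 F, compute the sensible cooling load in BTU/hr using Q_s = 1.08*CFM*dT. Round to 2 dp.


Q = 1.08 * 4002 * 10.6 = 45814.90 BTU/hr

45814.90 BTU/hr


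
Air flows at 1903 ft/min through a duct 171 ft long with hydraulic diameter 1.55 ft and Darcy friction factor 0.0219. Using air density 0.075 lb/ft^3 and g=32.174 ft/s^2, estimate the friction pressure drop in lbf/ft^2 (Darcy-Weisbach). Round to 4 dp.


v_fps = 1903/60 = 31.7167 ft/s
dp = 0.0219*(171/1.55)*0.075*31.7167^2/(2*32.174) = 2.8328 lbf/ft^2

2.8328 lbf/ft^2


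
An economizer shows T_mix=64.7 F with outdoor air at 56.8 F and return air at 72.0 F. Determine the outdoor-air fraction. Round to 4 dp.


frac = (64.7 - 72.0) / (56.8 - 72.0) = 0.4803

0.4803


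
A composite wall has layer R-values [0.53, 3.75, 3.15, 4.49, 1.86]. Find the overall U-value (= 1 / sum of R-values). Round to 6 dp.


R_total = 0.53 + 3.75 + 3.15 + 4.49 + 1.86 = 13.78
U = 1/13.78 = 0.072569

0.072569


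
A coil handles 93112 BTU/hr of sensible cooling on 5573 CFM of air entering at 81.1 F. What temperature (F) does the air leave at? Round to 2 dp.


dT = 93112/(1.08*5573) = 15.4701
T_leave = 81.1 - 15.4701 = 65.63 F

65.63 F


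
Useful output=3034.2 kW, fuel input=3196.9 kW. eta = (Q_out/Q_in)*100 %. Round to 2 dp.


eta = (3034.2/3196.9)*100 = 94.91 %

94.91 %


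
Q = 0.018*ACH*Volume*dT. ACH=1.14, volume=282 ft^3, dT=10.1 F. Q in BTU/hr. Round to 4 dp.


Q = 0.018 * 1.14 * 282 * 10.1 = 58.4451 BTU/hr

58.4451 BTU/hr


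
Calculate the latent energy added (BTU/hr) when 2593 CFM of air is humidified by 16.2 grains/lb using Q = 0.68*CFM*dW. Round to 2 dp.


Q = 0.68 * 2593 * 16.2 = 28564.49 BTU/hr

28564.49 BTU/hr


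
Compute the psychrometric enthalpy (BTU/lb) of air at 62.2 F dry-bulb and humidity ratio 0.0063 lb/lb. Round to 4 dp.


h = 0.24*62.2 + 0.0063*(1061+0.444*62.2) = 21.7863 BTU/lb

21.7863 BTU/lb


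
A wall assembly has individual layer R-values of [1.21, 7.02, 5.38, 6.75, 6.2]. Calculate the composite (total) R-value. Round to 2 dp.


R_total = 1.21 + 7.02 + 5.38 + 6.75 + 6.2 = 26.56

26.56


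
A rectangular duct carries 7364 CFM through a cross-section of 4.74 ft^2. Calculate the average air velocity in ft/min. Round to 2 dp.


V = 7364 / 4.74 = 1553.59 ft/min

1553.59 ft/min


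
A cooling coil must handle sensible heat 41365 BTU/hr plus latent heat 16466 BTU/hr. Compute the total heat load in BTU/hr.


Qt = 41365 + 16466 = 57831 BTU/hr

57831 BTU/hr


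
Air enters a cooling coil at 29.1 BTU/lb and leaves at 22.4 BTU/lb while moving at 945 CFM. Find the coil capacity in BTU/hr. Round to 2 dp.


Q = 4.5 * 945 * (29.1 - 22.4) = 28491.75 BTU/hr

28491.75 BTU/hr


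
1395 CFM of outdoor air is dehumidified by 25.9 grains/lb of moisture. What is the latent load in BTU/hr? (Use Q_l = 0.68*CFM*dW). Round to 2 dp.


Q = 0.68 * 1395 * 25.9 = 24568.74 BTU/hr

24568.74 BTU/hr


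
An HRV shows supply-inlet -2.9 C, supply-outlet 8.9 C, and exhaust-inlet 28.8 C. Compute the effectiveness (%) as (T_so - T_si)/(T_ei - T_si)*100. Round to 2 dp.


eff = (8.9-(-2.9))/(28.8-(-2.9))*100 = 37.22 %

37.22 %


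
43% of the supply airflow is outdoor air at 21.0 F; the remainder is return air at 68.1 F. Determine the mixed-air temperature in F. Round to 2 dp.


T_mix = 0.43*21.0 + 0.57*68.1 = 47.85 F

47.85 F


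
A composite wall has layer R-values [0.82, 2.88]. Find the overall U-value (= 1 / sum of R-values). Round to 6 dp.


R_total = 0.82 + 2.88 = 3.70
U = 1/3.70 = 0.270270

0.270270


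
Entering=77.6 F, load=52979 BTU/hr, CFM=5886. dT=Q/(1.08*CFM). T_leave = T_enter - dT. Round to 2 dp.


dT = 52979/(1.08*5886) = 8.3341
T_leave = 77.6 - 8.3341 = 69.27 F

69.27 F


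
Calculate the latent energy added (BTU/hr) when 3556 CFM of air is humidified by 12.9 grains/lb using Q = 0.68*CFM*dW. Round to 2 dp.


Q = 0.68 * 3556 * 12.9 = 31193.23 BTU/hr

31193.23 BTU/hr


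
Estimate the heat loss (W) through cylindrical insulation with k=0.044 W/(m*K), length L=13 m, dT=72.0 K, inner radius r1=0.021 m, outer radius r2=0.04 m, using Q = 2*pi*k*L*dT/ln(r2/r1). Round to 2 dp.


Q = 2*pi*0.044*13*72.0/ln(0.04/0.021) = 401.59 W

401.59 W


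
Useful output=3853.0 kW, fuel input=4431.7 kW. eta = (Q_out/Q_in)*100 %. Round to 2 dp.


eta = (3853.0/4431.7)*100 = 86.94 %

86.94 %


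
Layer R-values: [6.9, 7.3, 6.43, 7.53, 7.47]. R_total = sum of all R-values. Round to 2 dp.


R_total = 6.9 + 7.3 + 6.43 + 7.53 + 7.47 = 35.63

35.63


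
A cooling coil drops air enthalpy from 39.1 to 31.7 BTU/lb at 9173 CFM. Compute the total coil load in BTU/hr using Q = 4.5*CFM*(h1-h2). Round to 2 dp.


Q = 4.5 * 9173 * (39.1 - 31.7) = 305460.90 BTU/hr

305460.90 BTU/hr


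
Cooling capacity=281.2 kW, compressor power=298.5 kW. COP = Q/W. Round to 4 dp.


COP = 281.2 / 298.5 = 0.9420

0.9420


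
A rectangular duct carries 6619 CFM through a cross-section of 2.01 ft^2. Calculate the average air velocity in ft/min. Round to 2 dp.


V = 6619 / 2.01 = 3293.03 ft/min

3293.03 ft/min


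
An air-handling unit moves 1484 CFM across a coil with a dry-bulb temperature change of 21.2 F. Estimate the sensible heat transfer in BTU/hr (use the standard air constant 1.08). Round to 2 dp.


Q = 1.08 * 1484 * 21.2 = 33977.66 BTU/hr

33977.66 BTU/hr


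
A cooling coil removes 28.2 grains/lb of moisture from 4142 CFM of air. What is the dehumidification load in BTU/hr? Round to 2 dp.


Q = 0.68 * 4142 * 28.2 = 79426.99 BTU/hr

79426.99 BTU/hr


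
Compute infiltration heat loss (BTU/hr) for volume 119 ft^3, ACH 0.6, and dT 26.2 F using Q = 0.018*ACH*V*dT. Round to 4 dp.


Q = 0.018 * 0.6 * 119 * 26.2 = 33.6722 BTU/hr

33.6722 BTU/hr


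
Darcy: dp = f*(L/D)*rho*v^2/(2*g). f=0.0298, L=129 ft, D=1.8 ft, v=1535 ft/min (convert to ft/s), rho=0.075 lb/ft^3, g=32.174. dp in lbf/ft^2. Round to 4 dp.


v_fps = 1535/60 = 25.5833 ft/s
dp = 0.0298*(129/1.8)*0.075*25.5833^2/(2*32.174) = 1.6292 lbf/ft^2

1.6292 lbf/ft^2


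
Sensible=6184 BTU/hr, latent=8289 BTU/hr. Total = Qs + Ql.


Qt = 6184 + 8289 = 14473 BTU/hr

14473 BTU/hr


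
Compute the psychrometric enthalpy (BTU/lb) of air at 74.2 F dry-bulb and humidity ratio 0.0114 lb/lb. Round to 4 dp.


h = 0.24*74.2 + 0.0114*(1061+0.444*74.2) = 30.2790 BTU/lb

30.2790 BTU/lb


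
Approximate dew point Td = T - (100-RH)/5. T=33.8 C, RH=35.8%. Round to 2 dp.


Td = 33.8 - (100-35.8)/5 = 20.96 C

20.96 C


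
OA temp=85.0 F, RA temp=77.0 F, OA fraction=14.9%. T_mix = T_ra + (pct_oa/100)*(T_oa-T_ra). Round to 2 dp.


T_mix = 77.0 + (14.9/100)*(85.0-77.0) = 78.19 F

78.19 F


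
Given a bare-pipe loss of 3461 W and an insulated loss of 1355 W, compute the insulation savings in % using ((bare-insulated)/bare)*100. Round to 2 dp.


Savings = ((3461-1355)/3461)*100 = 60.85 %

60.85 %


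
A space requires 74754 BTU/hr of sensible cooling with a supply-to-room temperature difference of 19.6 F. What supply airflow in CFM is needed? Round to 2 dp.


CFM = 74754 / (1.08 * 19.6) = 3531.46

3531.46 CFM


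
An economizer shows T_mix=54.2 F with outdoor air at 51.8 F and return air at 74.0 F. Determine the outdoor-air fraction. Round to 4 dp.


frac = (54.2 - 74.0) / (51.8 - 74.0) = 0.8919

0.8919


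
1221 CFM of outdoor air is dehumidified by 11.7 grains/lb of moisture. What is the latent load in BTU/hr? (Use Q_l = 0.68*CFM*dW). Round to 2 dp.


Q = 0.68 * 1221 * 11.7 = 9714.28 BTU/hr

9714.28 BTU/hr


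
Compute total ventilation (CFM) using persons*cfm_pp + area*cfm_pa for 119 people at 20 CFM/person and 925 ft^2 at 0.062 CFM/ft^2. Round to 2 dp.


Total = 119*20 + 925*0.062 = 2437.35 CFM

2437.35 CFM


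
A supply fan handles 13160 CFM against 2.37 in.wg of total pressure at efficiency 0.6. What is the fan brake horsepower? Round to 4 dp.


BHP = 13160 * 2.37 / (6356 * 0.6) = 8.1784 hp

8.1784 hp


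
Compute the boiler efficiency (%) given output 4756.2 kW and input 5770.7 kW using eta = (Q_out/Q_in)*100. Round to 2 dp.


eta = (4756.2/5770.7)*100 = 82.42 %

82.42 %


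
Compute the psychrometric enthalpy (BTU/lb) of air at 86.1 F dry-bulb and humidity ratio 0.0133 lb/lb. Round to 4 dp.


h = 0.24*86.1 + 0.0133*(1061+0.444*86.1) = 35.2837 BTU/lb

35.2837 BTU/lb


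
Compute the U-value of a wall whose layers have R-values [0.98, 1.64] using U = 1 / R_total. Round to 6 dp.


R_total = 0.98 + 1.64 = 2.62
U = 1/2.62 = 0.381679

0.381679


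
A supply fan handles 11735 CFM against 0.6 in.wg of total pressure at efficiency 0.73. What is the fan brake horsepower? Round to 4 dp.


BHP = 11735 * 0.6 / (6356 * 0.73) = 1.5175 hp

1.5175 hp


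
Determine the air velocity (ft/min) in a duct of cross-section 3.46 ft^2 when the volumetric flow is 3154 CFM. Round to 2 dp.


V = 3154 / 3.46 = 911.56 ft/min

911.56 ft/min


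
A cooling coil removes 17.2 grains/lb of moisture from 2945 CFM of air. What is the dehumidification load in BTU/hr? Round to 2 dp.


Q = 0.68 * 2945 * 17.2 = 34444.72 BTU/hr

34444.72 BTU/hr


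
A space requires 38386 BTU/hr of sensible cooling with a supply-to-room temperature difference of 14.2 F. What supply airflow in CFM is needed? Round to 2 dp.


CFM = 38386 / (1.08 * 14.2) = 2503.00

2503.00 CFM


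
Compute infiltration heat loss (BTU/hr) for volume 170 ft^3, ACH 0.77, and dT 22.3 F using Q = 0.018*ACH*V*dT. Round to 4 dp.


Q = 0.018 * 0.77 * 170 * 22.3 = 52.5433 BTU/hr

52.5433 BTU/hr


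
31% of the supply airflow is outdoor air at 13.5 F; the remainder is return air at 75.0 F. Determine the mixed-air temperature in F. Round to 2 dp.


T_mix = 0.31*13.5 + 0.69*75.0 = 55.94 F

55.94 F


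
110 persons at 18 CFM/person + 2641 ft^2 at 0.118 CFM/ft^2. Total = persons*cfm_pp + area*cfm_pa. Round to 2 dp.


Total = 110*18 + 2641*0.118 = 2291.64 CFM

2291.64 CFM


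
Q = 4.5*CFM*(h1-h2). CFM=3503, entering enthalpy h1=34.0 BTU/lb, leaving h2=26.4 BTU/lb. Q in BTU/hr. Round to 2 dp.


Q = 4.5 * 3503 * (34.0 - 26.4) = 119802.60 BTU/hr

119802.60 BTU/hr


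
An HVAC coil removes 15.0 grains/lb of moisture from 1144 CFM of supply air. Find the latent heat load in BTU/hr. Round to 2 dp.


Q = 0.68 * 1144 * 15.0 = 11668.80 BTU/hr

11668.80 BTU/hr


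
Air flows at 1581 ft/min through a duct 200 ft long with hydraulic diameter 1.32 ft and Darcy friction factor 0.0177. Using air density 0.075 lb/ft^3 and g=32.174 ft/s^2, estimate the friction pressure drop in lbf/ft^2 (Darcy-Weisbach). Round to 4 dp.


v_fps = 1581/60 = 26.35 ft/s
dp = 0.0177*(200/1.32)*0.075*26.35^2/(2*32.174) = 2.1703 lbf/ft^2

2.1703 lbf/ft^2


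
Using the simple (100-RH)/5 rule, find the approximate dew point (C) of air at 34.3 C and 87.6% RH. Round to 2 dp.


Td = 34.3 - (100-87.6)/5 = 31.82 C

31.82 C


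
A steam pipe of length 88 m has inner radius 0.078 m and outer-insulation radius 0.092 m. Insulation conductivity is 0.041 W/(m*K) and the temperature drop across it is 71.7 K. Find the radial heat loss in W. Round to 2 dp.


Q = 2*pi*0.041*88*71.7/ln(0.092/0.078) = 9846.27 W

9846.27 W


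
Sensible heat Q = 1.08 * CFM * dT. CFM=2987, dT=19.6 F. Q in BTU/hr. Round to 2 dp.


Q = 1.08 * 2987 * 19.6 = 63228.82 BTU/hr

63228.82 BTU/hr


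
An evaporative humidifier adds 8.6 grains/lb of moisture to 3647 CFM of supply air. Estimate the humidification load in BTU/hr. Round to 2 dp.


Q = 0.68 * 3647 * 8.6 = 21327.66 BTU/hr

21327.66 BTU/hr


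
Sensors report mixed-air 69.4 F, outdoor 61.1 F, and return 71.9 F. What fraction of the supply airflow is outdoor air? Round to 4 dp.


frac = (69.4 - 71.9) / (61.1 - 71.9) = 0.2315

0.2315


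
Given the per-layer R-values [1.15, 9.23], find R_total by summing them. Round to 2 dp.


R_total = 1.15 + 9.23 = 10.38

10.38


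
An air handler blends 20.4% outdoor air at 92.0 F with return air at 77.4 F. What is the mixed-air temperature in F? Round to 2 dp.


T_mix = 77.4 + (20.4/100)*(92.0-77.4) = 80.38 F

80.38 F


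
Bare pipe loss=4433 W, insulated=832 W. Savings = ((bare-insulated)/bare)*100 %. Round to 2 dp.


Savings = ((4433-832)/4433)*100 = 81.23 %

81.23 %


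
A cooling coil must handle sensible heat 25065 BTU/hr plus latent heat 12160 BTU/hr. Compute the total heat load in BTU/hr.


Qt = 25065 + 12160 = 37225 BTU/hr

37225 BTU/hr


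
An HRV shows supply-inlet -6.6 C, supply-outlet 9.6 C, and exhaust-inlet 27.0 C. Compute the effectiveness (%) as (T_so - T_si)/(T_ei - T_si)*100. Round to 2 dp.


eff = (9.6-(-6.6))/(27.0-(-6.6))*100 = 48.21 %

48.21 %


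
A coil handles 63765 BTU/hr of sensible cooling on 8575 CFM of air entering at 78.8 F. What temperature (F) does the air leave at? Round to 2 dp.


dT = 63765/(1.08*8575) = 6.8853
T_leave = 78.8 - 6.8853 = 71.91 F

71.91 F


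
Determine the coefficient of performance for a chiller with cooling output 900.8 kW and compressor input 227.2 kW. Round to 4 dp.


COP = 900.8 / 227.2 = 3.9648

3.9648


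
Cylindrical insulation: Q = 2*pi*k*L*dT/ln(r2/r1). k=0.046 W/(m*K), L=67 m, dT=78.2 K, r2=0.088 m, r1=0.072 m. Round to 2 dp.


Q = 2*pi*0.046*67*78.2/ln(0.088/0.072) = 7546.32 W

7546.32 W


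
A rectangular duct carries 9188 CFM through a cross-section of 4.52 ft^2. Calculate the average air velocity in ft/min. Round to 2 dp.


V = 9188 / 4.52 = 2032.74 ft/min

2032.74 ft/min


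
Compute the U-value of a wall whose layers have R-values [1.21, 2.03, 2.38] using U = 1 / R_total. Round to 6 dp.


R_total = 1.21 + 2.03 + 2.38 = 5.62
U = 1/5.62 = 0.177936

0.177936


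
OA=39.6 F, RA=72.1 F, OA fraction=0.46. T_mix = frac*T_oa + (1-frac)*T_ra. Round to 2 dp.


T_mix = 0.46*39.6 + 0.54*72.1 = 57.15 F

57.15 F


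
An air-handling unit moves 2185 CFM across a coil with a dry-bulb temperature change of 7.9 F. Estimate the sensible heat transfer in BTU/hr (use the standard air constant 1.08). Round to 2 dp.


Q = 1.08 * 2185 * 7.9 = 18642.42 BTU/hr

18642.42 BTU/hr


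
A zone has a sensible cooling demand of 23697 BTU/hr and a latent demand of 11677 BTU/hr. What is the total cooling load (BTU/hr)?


Qt = 23697 + 11677 = 35374 BTU/hr

35374 BTU/hr


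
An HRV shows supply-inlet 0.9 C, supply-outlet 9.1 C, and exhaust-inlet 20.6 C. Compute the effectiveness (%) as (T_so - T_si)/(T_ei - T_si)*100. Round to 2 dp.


eff = (9.1-0.9)/(20.6-0.9)*100 = 41.62 %

41.62 %


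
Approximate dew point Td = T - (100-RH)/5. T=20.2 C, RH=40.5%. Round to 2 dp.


Td = 20.2 - (100-40.5)/5 = 8.30 C

8.30 C


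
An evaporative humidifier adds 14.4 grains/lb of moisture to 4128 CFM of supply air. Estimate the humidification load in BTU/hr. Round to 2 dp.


Q = 0.68 * 4128 * 14.4 = 40421.38 BTU/hr

40421.38 BTU/hr


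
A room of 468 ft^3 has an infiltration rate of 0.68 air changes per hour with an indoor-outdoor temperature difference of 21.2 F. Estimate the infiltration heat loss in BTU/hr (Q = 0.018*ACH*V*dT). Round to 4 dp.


Q = 0.018 * 0.68 * 468 * 21.2 = 121.4404 BTU/hr

121.4404 BTU/hr


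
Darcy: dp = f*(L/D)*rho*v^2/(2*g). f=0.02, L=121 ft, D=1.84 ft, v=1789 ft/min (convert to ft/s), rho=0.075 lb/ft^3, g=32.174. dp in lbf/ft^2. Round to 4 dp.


v_fps = 1789/60 = 29.8167 ft/s
dp = 0.02*(121/1.84)*0.075*29.8167^2/(2*32.174) = 1.3628 lbf/ft^2

1.3628 lbf/ft^2


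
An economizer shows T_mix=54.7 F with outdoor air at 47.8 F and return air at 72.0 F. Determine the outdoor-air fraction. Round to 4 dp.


frac = (54.7 - 72.0) / (47.8 - 72.0) = 0.7149

0.7149


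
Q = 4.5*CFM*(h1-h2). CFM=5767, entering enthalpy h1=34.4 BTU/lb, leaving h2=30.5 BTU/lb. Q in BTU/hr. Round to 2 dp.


Q = 4.5 * 5767 * (34.4 - 30.5) = 101210.85 BTU/hr

101210.85 BTU/hr


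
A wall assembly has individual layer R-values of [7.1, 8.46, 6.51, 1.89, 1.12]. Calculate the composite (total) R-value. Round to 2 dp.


R_total = 7.1 + 8.46 + 6.51 + 1.89 + 1.12 = 25.08

25.08


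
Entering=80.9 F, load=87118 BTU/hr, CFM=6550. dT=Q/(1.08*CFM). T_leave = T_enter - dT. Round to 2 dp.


dT = 87118/(1.08*6550) = 12.3152
T_leave = 80.9 - 12.3152 = 68.58 F

68.58 F


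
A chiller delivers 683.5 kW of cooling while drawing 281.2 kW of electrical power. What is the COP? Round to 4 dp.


COP = 683.5 / 281.2 = 2.4307

2.4307


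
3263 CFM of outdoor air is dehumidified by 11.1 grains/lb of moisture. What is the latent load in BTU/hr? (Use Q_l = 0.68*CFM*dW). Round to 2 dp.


Q = 0.68 * 3263 * 11.1 = 24629.12 BTU/hr

24629.12 BTU/hr


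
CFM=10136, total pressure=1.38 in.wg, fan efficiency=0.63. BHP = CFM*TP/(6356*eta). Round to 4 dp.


BHP = 10136 * 1.38 / (6356 * 0.63) = 3.4932 hp

3.4932 hp


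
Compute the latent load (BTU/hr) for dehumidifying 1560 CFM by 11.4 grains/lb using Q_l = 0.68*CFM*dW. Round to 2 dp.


Q = 0.68 * 1560 * 11.4 = 12093.12 BTU/hr

12093.12 BTU/hr


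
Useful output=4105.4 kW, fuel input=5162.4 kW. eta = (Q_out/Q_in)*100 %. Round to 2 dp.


eta = (4105.4/5162.4)*100 = 79.53 %

79.53 %


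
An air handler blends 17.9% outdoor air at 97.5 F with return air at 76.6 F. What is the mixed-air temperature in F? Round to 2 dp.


T_mix = 76.6 + (17.9/100)*(97.5-76.6) = 80.34 F

80.34 F
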